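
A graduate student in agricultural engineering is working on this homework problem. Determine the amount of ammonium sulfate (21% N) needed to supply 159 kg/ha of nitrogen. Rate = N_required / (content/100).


Rate = N_required / (N_content / 100)
     = 159 / (21 / 100)
     = 159 / 0.21
     = 757.14 kg/ha


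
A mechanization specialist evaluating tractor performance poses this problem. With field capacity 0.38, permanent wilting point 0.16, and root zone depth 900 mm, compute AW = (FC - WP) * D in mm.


AW = (FC - WP) * D
   = (0.38 - 0.16) * 900
   = 0.22 * 900
   = 198 mm


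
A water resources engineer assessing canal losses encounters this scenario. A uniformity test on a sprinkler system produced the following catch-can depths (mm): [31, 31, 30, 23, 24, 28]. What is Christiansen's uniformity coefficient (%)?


xbar = 167 / 6 = 27.833
sum|xi - xbar| = 17.333
CU = 100 * (1 - 17.333 / (6 * 27.833))
   = 100 * (1 - 0.1038)
   = 89.62%


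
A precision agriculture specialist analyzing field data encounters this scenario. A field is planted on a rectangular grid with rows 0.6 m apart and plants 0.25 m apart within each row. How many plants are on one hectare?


D = 10000 / (row_sp * plant_sp)
  = 10000 / (0.6 * 0.25)
  = 10000 / 0.1500
  = 66666.67 plants/ha


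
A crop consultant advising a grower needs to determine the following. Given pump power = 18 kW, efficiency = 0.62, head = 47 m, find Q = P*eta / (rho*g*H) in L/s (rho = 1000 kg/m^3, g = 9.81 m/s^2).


Q = (P * 1000 * eta) / (rho * g * H)
  = (18 * 1000 * 0.62) / (1000 * 9.81 * 47)
  = 11160 / 461070
  = 0.02420 m^3/s = 24.20 L/s


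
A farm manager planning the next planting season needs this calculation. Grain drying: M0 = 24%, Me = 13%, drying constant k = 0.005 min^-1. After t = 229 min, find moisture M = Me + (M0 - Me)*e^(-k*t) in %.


M = Me + (M0 - Me) * e^(-k*t)
  = 13 + (24 - 13) * e^(-0.005*229)
  = 13 + 11 * e^(-1.145)
  = 13 + 11 * 0.31822
  = 13 + 3.5005
  = 16.50%


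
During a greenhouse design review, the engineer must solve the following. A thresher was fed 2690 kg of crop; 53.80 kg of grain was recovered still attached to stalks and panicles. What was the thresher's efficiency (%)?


eta = (total - unthreshed) / total * 100
    = (2690 - 53.80) / 2690 * 100
    = 2636.20 / 2690 * 100
    = 98%


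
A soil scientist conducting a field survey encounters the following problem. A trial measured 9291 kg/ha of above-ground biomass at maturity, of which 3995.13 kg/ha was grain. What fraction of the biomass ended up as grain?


HI = grain_yield / biomass
   = 3995.13 / 9291
   = 0.43


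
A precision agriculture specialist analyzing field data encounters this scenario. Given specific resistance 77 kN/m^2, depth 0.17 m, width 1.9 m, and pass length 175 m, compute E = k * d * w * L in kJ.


E = k * d * w * L
  = 77 * 0.17 * 1.9 * 175
  = 4352.43 kJ


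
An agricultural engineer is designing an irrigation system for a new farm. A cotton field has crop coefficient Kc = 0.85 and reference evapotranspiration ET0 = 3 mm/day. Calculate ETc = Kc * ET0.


ETc = Kc * ET0
    = 0.85 * 3
    = 2.55 mm/day


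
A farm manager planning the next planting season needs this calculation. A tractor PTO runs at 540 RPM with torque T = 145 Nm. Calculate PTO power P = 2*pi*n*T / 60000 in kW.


P = 2*pi*n*T / 60000
  = 2*pi * 540 * 145 / 60000
  = 491973.41 / 60000
  = 8.20 kW


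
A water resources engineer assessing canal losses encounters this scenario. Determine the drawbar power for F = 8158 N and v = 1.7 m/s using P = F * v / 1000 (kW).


P = F * v / 1000
  = 8158 * 1.7 / 1000
  = 13868.60 / 1000
  = 13.87 kW


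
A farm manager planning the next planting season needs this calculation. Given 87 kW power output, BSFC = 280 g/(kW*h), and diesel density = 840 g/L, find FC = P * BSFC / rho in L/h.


FC = P * BSFC / rho_fuel
   = 87 * 280 / 840
   = 24360 / 840
   = 29 L/h


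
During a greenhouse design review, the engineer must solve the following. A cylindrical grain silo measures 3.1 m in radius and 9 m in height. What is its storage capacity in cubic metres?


V = pi * r^2 * h
  = pi * 3.1^2 * 9
  = pi * 9.61 * 9
  = 271.72 m^3


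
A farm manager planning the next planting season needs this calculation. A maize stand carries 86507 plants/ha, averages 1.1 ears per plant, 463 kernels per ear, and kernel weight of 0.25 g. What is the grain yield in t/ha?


Y = density * ears * kernels * kw
  = 86507 * 1.1 * 463 * 0.25 g/ha
  = 11014503.78 g/ha
  = 11014.50 kg/ha = 11.01 t/ha


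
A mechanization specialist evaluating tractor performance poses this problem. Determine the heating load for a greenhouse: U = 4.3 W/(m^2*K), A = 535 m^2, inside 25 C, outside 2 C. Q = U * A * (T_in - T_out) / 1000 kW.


dT = 25 - (2) = 23 K
Q = U * A * dT
  = 4.3 * 535 * 23
  = 52911.50 W = 52.91 kW


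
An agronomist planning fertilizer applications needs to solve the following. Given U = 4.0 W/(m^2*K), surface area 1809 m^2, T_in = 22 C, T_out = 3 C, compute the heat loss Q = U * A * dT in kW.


dT = 22 - (3) = 19 K
Q = U * A * dT
  = 4.0 * 1809 * 19
  = 137484 W = 137.48 kW


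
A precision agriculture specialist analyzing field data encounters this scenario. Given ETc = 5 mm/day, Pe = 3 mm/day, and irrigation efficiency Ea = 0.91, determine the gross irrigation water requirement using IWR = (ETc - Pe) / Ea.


IWR = (ETc - Pe) / Ea
    = (5 - 3) / 0.91
    = 2 / 0.91
    = 2.20 mm/day


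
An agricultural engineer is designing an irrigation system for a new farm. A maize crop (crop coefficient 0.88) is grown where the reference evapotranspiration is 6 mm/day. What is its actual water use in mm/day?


ETc = Kc * ET0
    = 0.88 * 6
    = 5.28 mm/day


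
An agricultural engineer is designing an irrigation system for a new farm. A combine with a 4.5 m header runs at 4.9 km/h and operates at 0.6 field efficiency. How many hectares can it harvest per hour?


C = w * v * eta_f / 10
  = 4.5 * 4.9 * 0.6 / 10
  = 13.23 / 10
  = 1.32 ha/h


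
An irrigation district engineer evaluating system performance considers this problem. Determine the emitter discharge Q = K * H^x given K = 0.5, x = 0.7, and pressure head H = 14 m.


Q = K * H^x
  = 0.5 * 14^0.7
  = 0.5 * 6.3429
  = 3.17 L/h


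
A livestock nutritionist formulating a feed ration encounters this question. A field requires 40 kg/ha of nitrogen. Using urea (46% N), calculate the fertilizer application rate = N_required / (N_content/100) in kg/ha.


Rate = N_required / (N_content / 100)
     = 40 / (46 / 100)
     = 40 / 0.46
     = 86.96 kg/ha


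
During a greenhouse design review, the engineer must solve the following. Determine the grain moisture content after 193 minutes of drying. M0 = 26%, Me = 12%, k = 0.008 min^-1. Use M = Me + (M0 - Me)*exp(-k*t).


M = Me + (M0 - Me) * e^(-k*t)
  = 12 + (26 - 12) * e^(-0.008*193)
  = 12 + 14 * e^(-1.544)
  = 12 + 14 * 0.21353
  = 12 + 2.9894
  = 14.99%


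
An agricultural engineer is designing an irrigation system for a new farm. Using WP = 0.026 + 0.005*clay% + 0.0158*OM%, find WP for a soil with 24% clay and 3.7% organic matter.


WP = 0.026 + 0.005*24 + 0.0158*3.7
   = 0.026 + 0.1200 + 0.0585
   = 0.2045


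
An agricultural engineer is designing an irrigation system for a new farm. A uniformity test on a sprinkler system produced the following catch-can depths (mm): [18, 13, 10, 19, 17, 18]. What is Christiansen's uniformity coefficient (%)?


xbar = 95 / 6 = 15.833
sum|xi - xbar| = 17.333
CU = 100 * (1 - 17.333 / (6 * 15.833))
   = 100 * (1 - 0.1825)
   = 81.75%


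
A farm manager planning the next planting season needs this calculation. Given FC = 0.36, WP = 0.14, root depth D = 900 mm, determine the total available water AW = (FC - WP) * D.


AW = (FC - WP) * D
   = (0.36 - 0.14) * 900
   = 0.22 * 900
   = 198 mm


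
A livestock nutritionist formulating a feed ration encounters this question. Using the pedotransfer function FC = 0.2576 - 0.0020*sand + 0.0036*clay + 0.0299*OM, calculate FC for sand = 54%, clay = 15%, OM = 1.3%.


FC = 0.2576 - 0.0020*54 + 0.0036*15 + 0.0299*1.3
   = 0.2576 - 0.1080 + 0.0540 + 0.0389
   = 0.2425


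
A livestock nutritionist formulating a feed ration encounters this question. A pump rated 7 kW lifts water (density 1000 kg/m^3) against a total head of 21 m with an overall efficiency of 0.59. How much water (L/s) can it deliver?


Q = (P * 1000 * eta) / (rho * g * H)
  = (7 * 1000 * 0.59) / (1000 * 9.81 * 21)
  = 4130 / 206010
  = 0.02005 m^3/s = 20.05 L/s


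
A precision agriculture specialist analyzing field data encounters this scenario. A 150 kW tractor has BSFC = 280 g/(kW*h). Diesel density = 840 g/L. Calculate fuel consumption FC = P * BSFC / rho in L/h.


FC = P * BSFC / rho_fuel
   = 150 * 280 / 840
   = 42000 / 840
   = 50 L/h


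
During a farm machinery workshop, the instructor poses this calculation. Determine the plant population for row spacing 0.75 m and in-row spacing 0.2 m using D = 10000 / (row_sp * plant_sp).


D = 10000 / (row_sp * plant_sp)
  = 10000 / (0.75 * 0.2)
  = 10000 / 0.1500
  = 66666.67 plants/ha


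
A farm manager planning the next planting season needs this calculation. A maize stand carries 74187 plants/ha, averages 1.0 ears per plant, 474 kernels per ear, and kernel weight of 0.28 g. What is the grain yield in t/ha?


Y = density * ears * kernels * kw
  = 74187 * 1.0 * 474 * 0.28 g/ha
  = 9846098.64 g/ha
  = 9846.10 kg/ha = 9.85 t/ha


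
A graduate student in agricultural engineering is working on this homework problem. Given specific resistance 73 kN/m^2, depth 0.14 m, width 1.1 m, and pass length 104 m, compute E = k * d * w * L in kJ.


E = k * d * w * L
  = 73 * 0.14 * 1.1 * 104
  = 1169.17 kJ


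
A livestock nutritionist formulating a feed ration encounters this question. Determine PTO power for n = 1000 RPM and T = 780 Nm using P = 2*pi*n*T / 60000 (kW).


P = 2*pi*n*T / 60000
  = 2*pi * 1000 * 780 / 60000
  = 4900884.54 / 60000
  = 81.68 kW


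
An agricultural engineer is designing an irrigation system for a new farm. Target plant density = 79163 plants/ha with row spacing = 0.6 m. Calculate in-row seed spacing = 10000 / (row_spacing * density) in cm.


spacing = 10000 / (row_sp * density)
        = 10000 / (0.6 * 79163)
        = 10000 / 47497.80
        = 0.21054 m = 21.05 cm


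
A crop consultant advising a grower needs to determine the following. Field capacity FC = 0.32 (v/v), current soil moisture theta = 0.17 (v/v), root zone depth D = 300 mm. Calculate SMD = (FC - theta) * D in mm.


SMD = (FC - theta) * D
    = (0.32 - 0.17) * 300
    = 0.150 * 300
    = 45 mm


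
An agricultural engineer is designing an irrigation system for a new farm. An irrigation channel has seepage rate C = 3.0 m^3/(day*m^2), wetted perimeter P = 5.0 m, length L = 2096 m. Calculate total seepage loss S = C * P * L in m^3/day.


S = C * P * L
  = 3.0 * 5.0 * 2096
  = 31440 m^3/day


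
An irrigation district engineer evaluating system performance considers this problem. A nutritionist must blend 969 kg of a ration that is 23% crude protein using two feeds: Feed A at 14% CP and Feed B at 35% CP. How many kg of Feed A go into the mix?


parts_A = CP_b - target = 35 - 23 = 12
parts_B = target - CP_a = 23 - 14 = 9
total_parts = 12 + 9 = 21
Feed A = 969 * 12 / 21 = 553.71 kg
Feed B = 969 * 9 / 21 = 415.29 kg

553.71 kg


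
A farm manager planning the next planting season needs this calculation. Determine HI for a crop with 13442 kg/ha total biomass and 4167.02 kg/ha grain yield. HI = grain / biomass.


HI = grain_yield / biomass
   = 4167.02 / 13442
   = 0.31


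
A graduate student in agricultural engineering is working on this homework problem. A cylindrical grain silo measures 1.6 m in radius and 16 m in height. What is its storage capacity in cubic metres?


V = pi * r^2 * h
  = pi * 1.6^2 * 16
  = pi * 2.56 * 16
  = 128.68 m^3


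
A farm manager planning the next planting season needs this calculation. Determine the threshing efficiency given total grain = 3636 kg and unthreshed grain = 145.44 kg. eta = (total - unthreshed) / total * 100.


eta = (total - unthreshed) / total * 100
    = (3636 - 145.44) / 3636 * 100
    = 3490.56 / 3636 * 100
    = 96%


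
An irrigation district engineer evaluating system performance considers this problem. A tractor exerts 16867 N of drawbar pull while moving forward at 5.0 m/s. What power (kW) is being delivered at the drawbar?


P = F * v / 1000
  = 16867 * 5.0 / 1000
  = 84335 / 1000
  = 84.34 kW


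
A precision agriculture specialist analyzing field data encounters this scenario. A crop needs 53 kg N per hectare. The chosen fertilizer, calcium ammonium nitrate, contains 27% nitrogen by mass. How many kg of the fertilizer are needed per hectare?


Rate = N_required / (N_content / 100)
     = 53 / (27 / 100)
     = 53 / 0.27
     = 196.30 kg/ha


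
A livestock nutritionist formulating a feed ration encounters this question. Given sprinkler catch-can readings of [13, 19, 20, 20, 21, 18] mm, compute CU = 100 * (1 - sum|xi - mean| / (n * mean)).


xbar = 111 / 6 = 18.500
sum|xi - xbar| = 12
CU = 100 * (1 - 12 / (6 * 18.500))
   = 100 * (1 - 0.1081)
   = 89.19%


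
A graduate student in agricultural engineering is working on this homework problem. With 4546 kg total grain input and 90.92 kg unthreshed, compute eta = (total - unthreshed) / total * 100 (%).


eta = (total - unthreshed) / total * 100
    = (4546 - 90.92) / 4546 * 100
    = 4455.08 / 4546 * 100
    = 98%


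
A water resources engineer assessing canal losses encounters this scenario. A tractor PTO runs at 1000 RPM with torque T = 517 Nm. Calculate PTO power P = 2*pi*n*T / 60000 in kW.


P = 2*pi*n*T / 60000
  = 2*pi * 1000 * 517 / 60000
  = 3248406.80 / 60000
  = 54.14 kW


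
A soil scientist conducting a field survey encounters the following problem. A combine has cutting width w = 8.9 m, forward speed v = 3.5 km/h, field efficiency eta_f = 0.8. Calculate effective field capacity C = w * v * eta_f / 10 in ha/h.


C = w * v * eta_f / 10
  = 8.9 * 3.5 * 0.8 / 10
  = 24.92 / 10
  = 2.49 ha/h


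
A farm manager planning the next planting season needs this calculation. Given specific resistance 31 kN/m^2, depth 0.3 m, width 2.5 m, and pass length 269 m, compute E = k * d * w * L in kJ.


E = k * d * w * L
  = 31 * 0.3 * 2.5 * 269
  = 6254.25 kJ


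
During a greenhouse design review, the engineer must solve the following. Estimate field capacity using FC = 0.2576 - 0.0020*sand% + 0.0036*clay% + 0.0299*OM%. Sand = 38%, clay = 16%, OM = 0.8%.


FC = 0.2576 - 0.0020*38 + 0.0036*16 + 0.0299*0.8
   = 0.2576 - 0.0760 + 0.0576 + 0.0239
   = 0.2631


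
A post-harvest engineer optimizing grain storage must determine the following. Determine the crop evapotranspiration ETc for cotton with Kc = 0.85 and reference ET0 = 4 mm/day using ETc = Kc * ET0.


ETc = Kc * ET0
    = 0.85 * 4
    = 3.40 mm/day


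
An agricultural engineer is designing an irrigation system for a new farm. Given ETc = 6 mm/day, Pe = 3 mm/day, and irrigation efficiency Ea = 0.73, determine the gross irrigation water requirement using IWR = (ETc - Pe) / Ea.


IWR = (ETc - Pe) / Ea
    = (6 - 3) / 0.73
    = 3 / 0.73
    = 4.11 mm/day


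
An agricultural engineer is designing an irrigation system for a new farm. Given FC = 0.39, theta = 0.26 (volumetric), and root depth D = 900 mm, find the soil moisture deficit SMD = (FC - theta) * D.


SMD = (FC - theta) * D
    = (0.39 - 0.26) * 900
    = 0.130 * 900
    = 117 mm


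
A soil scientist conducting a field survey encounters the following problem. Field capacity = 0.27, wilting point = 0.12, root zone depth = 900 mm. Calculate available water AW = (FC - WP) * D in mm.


AW = (FC - WP) * D
   = (0.27 - 0.12) * 900
   = 0.15 * 900
   = 135 mm


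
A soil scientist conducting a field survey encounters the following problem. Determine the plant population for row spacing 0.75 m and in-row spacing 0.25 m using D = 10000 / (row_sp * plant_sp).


D = 10000 / (row_sp * plant_sp)
  = 10000 / (0.75 * 0.25)
  = 10000 / 0.1875
  = 53333.33 plants/ha


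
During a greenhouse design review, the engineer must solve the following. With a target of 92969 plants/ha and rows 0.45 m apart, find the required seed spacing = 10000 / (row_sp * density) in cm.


spacing = 10000 / (row_sp * density)
        = 10000 / (0.45 * 92969)
        = 10000 / 41836.05
        = 0.23903 m = 23.90 cm


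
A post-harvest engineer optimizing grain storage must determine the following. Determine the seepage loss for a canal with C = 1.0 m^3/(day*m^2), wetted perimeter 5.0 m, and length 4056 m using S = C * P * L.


S = C * P * L
  = 1.0 * 5.0 * 4056
  = 20280 m^3/day


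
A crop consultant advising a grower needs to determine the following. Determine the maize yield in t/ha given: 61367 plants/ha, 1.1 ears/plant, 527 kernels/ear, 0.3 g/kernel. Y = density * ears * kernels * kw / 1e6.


Y = density * ears * kernels * kw
  = 61367 * 1.1 * 527 * 0.3 g/ha
  = 10672334.97 g/ha
  = 10672.33 kg/ha = 10.67 t/ha


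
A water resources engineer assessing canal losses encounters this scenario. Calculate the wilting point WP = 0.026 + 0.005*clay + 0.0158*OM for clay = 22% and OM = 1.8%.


WP = 0.026 + 0.005*22 + 0.0158*1.8
   = 0.026 + 0.1100 + 0.0284
   = 0.1644


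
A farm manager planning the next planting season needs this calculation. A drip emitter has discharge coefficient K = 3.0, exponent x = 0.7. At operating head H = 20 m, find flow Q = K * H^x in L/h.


Q = K * H^x
  = 3.0 * 20^0.7
  = 3.0 * 8.1418
  = 24.43 L/h


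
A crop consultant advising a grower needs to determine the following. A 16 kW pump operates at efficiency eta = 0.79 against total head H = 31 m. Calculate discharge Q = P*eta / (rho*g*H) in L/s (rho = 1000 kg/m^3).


Q = (P * 1000 * eta) / (rho * g * H)
  = (16 * 1000 * 0.79) / (1000 * 9.81 * 31)
  = 12640 / 304110
  = 0.04156 m^3/s = 41.56 L/s


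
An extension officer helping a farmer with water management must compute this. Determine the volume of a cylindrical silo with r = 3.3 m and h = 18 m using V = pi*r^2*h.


V = pi * r^2 * h
  = pi * 3.3^2 * 18
  = pi * 10.89 * 18
  = 615.81 m^3


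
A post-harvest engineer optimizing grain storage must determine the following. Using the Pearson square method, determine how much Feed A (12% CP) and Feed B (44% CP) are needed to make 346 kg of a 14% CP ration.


parts_A = CP_b - target = 44 - 14 = 30
parts_B = target - CP_a = 14 - 12 = 2
total_parts = 30 + 2 = 32
Feed A = 346 * 30 / 32 = 324.38 kg
Feed B = 346 * 2 / 32 = 21.63 kg

324.38 kg


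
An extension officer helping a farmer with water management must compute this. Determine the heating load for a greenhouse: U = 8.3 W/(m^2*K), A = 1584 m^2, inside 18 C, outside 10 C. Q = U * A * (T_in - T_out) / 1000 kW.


dT = 18 - (10) = 8 K
Q = U * A * dT
  = 8.3 * 1584 * 8
  = 105177.60 W = 105.18 kW


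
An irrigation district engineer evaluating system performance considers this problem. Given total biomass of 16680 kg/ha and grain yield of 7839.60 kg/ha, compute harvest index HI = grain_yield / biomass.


HI = grain_yield / biomass
   = 7839.60 / 16680
   = 0.47


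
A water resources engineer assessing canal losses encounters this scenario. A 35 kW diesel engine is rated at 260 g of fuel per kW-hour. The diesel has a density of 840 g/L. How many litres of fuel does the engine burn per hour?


FC = P * BSFC / rho_fuel
   = 35 * 260 / 840
   = 9100 / 840
   = 10.83 L/h


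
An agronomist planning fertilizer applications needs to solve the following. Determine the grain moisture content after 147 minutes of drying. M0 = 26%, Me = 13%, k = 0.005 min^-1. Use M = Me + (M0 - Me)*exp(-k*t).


M = Me + (M0 - Me) * e^(-k*t)
  = 13 + (26 - 13) * e^(-0.005*147)
  = 13 + 13 * e^(-0.735)
  = 13 + 13 * 0.47951
  = 13 + 6.2336
  = 19.23%


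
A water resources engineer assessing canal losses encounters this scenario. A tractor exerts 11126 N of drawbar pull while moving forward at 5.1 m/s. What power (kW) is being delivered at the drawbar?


P = F * v / 1000
  = 11126 * 5.1 / 1000
  = 56742.60 / 1000
  = 56.74 kW


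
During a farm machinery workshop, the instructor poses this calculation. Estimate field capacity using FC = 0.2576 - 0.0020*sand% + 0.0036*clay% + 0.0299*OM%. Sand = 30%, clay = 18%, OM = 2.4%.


FC = 0.2576 - 0.0020*30 + 0.0036*18 + 0.0299*2.4
   = 0.2576 - 0.0600 + 0.0648 + 0.0718
   = 0.3342


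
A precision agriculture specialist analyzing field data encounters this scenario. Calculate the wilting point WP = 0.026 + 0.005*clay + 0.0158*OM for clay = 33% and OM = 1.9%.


WP = 0.026 + 0.005*33 + 0.0158*1.9
   = 0.026 + 0.1650 + 0.0300
   = 0.2210


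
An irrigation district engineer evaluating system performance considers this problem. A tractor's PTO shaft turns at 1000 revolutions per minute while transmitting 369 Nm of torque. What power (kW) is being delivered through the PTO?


P = 2*pi*n*T / 60000
  = 2*pi * 1000 * 369 / 60000
  = 2318495.38 / 60000
  = 38.64 kW


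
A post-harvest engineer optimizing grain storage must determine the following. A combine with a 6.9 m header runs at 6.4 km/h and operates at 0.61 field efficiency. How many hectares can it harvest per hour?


C = w * v * eta_f / 10
  = 6.9 * 6.4 * 0.61 / 10
  = 26.94 / 10
  = 2.69 ha/h


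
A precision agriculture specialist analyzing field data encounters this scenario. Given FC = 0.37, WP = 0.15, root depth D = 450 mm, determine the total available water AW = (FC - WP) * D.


AW = (FC - WP) * D
   = (0.37 - 0.15) * 450
   = 0.22 * 450
   = 99 mm


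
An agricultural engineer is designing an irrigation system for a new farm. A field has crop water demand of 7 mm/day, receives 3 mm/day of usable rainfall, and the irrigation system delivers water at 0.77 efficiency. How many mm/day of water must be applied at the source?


IWR = (ETc - Pe) / Ea
    = (7 - 3) / 0.77
    = 4 / 0.77
    = 5.19 mm/day


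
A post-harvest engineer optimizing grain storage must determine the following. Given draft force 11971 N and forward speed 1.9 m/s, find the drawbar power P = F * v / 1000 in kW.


P = F * v / 1000
  = 11971 * 1.9 / 1000
  = 22744.90 / 1000
  = 22.74 kW


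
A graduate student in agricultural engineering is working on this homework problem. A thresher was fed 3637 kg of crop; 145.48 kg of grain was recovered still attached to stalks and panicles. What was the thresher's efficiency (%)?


eta = (total - unthreshed) / total * 100
    = (3637 - 145.48) / 3637 * 100
    = 3491.52 / 3637 * 100
    = 96%


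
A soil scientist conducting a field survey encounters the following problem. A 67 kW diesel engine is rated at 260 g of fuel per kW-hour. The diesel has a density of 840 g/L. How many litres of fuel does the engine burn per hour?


FC = P * BSFC / rho_fuel
   = 67 * 260 / 840
   = 17420 / 840
   = 20.74 L/h


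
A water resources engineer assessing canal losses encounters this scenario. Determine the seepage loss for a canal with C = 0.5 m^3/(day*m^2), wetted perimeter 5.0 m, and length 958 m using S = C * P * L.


S = C * P * L
  = 0.5 * 5.0 * 958
  = 2395 m^3/day


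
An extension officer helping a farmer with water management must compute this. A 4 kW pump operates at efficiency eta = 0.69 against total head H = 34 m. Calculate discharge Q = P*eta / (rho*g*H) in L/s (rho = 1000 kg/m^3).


Q = (P * 1000 * eta) / (rho * g * H)
  = (4 * 1000 * 0.69) / (1000 * 9.81 * 34)
  = 2760 / 333540
  = 0.00827 m^3/s = 8.27 L/s


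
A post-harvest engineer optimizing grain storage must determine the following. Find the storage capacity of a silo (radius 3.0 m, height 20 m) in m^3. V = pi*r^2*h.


V = pi * r^2 * h
  = pi * 3.0^2 * 20
  = pi * 9 * 20
  = 565.49 m^3


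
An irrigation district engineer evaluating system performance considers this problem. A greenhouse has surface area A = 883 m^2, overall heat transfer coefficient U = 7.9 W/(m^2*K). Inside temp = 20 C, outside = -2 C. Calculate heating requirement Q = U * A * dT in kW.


dT = 20 - (-2) = 22 K
Q = U * A * dT
  = 7.9 * 883 * 22
  = 153465.40 W = 153.47 kW


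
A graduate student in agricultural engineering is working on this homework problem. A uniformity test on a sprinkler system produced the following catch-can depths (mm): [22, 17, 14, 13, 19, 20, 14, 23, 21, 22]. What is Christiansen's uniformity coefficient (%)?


xbar = 185 / 10 = 18.500
sum|xi - xbar| = 32
CU = 100 * (1 - 32 / (10 * 18.500))
   = 100 * (1 - 0.1730)
   = 82.70%


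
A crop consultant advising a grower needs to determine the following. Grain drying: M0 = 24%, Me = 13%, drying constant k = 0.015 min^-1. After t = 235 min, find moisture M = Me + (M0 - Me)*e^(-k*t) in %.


M = Me + (M0 - Me) * e^(-k*t)
  = 13 + (24 - 13) * e^(-0.015*235)
  = 13 + 11 * e^(-3.525)
  = 13 + 11 * 0.02945
  = 13 + 0.3240
  = 13.32%


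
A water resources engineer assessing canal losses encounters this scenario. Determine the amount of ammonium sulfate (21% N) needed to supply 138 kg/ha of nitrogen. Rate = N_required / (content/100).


Rate = N_required / (N_content / 100)
     = 138 / (21 / 100)
     = 138 / 0.21
     = 657.14 kg/ha


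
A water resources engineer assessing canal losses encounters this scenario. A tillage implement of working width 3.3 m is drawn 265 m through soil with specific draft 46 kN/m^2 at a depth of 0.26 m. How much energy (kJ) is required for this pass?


E = k * d * w * L
  = 46 * 0.26 * 3.3 * 265
  = 10459.02 kJ


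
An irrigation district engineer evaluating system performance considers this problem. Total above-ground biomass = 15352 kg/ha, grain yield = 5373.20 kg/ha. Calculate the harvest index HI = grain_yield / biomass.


HI = grain_yield / biomass
   = 5373.20 / 15352
   = 0.35


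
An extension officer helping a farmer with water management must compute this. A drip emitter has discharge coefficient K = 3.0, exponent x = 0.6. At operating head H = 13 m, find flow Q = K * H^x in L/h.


Q = K * H^x
  = 3.0 * 13^0.6
  = 3.0 * 4.6598
  = 13.98 L/h


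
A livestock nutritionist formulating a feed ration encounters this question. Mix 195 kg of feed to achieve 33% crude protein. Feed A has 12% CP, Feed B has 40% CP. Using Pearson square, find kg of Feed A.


parts_A = CP_b - target = 40 - 33 = 7
parts_B = target - CP_a = 33 - 12 = 21
total_parts = 7 + 21 = 28
Feed A = 195 * 7 / 28 = 48.75 kg
Feed B = 195 * 21 / 28 = 146.25 kg

48.75 kg


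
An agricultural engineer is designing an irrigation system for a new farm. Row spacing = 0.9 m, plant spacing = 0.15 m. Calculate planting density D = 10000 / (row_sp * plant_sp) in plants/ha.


D = 10000 / (row_sp * plant_sp)
  = 10000 / (0.9 * 0.15)
  = 10000 / 0.1350
  = 74074.07 plants/ha


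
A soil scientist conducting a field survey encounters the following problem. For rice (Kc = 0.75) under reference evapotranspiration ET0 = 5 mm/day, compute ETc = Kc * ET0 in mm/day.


ETc = Kc * ET0
    = 0.75 * 5
    = 3.75 mm/day


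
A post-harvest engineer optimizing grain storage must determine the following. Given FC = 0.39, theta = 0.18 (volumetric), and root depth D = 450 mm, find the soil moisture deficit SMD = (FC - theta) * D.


SMD = (FC - theta) * D
    = (0.39 - 0.18) * 450
    = 0.210 * 450
    = 94.50 mm


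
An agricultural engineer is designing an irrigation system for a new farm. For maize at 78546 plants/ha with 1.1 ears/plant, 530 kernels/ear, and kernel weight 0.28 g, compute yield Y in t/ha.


Y = density * ears * kernels * kw
  = 78546 * 1.1 * 530 * 0.28 g/ha
  = 12821849.04 g/ha
  = 12821.85 kg/ha = 12.82 t/ha


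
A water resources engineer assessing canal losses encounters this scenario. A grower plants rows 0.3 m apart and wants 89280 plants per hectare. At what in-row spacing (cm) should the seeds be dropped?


spacing = 10000 / (row_sp * density)
        = 10000 / (0.3 * 89280)
        = 10000 / 26784
        = 0.37336 m = 37.34 cm


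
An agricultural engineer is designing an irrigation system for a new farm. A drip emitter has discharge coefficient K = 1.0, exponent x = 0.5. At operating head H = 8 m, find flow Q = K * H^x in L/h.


Q = K * H^x
  = 1.0 * 8^0.5
  = 1.0 * 2.8284
  = 2.83 L/h


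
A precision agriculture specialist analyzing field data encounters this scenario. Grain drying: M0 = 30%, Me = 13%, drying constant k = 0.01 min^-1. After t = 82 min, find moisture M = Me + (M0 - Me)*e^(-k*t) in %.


M = Me + (M0 - Me) * e^(-k*t)
  = 13 + (30 - 13) * e^(-0.01*82)
  = 13 + 17 * e^(-0.820)
  = 13 + 17 * 0.44043
  = 13 + 7.4873
  = 20.49%


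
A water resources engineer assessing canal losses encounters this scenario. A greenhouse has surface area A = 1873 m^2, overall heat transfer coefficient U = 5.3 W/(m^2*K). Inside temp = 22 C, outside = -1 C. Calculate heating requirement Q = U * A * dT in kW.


dT = 22 - (-1) = 23 K
Q = U * A * dT
  = 5.3 * 1873 * 23
  = 228318.70 W = 228.32 kW


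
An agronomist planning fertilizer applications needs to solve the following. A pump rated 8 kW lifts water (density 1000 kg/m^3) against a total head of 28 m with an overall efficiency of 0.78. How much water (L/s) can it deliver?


Q = (P * 1000 * eta) / (rho * g * H)
  = (8 * 1000 * 0.78) / (1000 * 9.81 * 28)
  = 6240 / 274680
  = 0.02272 m^3/s = 22.72 L/s


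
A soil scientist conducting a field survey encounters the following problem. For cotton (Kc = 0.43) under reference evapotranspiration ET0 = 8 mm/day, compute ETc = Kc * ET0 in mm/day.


ETc = Kc * ET0
    = 0.43 * 8
    = 3.44 mm/day


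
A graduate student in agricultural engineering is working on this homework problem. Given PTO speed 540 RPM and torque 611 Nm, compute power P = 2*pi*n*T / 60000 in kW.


P = 2*pi*n*T / 60000
  = 2*pi * 540 * 611 / 60000
  = 2073074.16 / 60000
  = 34.55 kW


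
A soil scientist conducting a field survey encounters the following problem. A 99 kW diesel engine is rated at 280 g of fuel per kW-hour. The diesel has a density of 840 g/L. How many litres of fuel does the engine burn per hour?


FC = P * BSFC / rho_fuel
   = 99 * 280 / 840
   = 27720 / 840
   = 33 L/h


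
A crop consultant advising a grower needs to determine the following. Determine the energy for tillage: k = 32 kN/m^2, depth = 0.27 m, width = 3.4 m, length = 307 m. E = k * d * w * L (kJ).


E = k * d * w * L
  = 32 * 0.27 * 3.4 * 307
  = 9018.43 kJ


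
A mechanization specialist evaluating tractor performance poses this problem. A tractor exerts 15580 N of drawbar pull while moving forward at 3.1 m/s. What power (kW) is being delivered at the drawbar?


P = F * v / 1000
  = 15580 * 3.1 / 1000
  = 48298 / 1000
  = 48.30 kW


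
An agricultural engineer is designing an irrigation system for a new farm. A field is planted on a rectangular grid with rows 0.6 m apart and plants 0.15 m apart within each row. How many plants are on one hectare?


D = 10000 / (row_sp * plant_sp)
  = 10000 / (0.6 * 0.15)
  = 10000 / 0.0900
  = 111111.11 plants/ha


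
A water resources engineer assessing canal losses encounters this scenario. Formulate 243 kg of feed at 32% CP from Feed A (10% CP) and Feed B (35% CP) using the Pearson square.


parts_A = CP_b - target = 35 - 32 = 3
parts_B = target - CP_a = 32 - 10 = 22
total_parts = 3 + 22 = 25
Feed A = 243 * 3 / 25 = 29.16 kg
Feed B = 243 * 22 / 25 = 213.84 kg

29.16 kg


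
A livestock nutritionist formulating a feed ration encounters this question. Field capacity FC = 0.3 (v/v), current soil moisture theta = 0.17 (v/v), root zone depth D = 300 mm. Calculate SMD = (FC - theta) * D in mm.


SMD = (FC - theta) * D
    = (0.3 - 0.17) * 300
    = 0.130 * 300
    = 39 mm


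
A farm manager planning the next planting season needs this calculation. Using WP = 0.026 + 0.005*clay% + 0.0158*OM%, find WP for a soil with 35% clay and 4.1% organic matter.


WP = 0.026 + 0.005*35 + 0.0158*4.1
   = 0.026 + 0.1750 + 0.0648
   = 0.2658


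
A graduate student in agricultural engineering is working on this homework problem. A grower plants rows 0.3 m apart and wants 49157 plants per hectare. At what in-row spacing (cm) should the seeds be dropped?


spacing = 10000 / (row_sp * density)
        = 10000 / (0.3 * 49157)
        = 10000 / 14747.10
        = 0.67810 m = 67.81 cm


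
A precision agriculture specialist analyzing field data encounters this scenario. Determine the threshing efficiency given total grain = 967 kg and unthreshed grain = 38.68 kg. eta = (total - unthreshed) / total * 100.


eta = (total - unthreshed) / total * 100
    = (967 - 38.68) / 967 * 100
    = 928.32 / 967 * 100
    = 96%


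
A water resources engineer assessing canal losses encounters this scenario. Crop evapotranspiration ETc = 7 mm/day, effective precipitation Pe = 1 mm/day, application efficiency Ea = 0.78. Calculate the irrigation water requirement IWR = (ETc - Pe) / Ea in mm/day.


IWR = (ETc - Pe) / Ea
    = (7 - 1) / 0.78
    = 6 / 0.78
    = 7.69 mm/day


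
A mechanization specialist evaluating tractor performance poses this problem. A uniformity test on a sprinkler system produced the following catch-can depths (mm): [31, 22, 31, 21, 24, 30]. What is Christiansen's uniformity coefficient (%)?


xbar = 159 / 6 = 26.500
sum|xi - xbar| = 25
CU = 100 * (1 - 25 / (6 * 26.500))
   = 100 * (1 - 0.1572)
   = 84.28%


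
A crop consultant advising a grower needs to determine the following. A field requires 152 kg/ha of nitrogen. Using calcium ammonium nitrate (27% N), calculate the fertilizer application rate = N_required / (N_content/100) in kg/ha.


Rate = N_required / (N_content / 100)
     = 152 / (27 / 100)
     = 152 / 0.27
     = 562.96 kg/ha


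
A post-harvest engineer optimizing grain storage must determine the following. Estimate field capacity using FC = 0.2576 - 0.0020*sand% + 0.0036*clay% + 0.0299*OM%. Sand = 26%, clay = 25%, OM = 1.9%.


FC = 0.2576 - 0.0020*26 + 0.0036*25 + 0.0299*1.9
   = 0.2576 - 0.0520 + 0.0900 + 0.0568
   = 0.3524


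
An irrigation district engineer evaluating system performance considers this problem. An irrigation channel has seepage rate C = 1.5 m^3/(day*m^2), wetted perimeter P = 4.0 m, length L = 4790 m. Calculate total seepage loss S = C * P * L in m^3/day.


S = C * P * L
  = 1.5 * 4.0 * 4790
  = 28740 m^3/day


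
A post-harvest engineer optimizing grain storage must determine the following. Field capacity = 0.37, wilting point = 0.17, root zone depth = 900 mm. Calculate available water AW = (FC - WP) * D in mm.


AW = (FC - WP) * D
   = (0.37 - 0.17) * 900
   = 0.20 * 900
   = 180 mm


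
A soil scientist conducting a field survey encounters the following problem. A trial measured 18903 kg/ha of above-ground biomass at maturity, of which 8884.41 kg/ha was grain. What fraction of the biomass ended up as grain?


HI = grain_yield / biomass
   = 8884.41 / 18903
   = 0.47


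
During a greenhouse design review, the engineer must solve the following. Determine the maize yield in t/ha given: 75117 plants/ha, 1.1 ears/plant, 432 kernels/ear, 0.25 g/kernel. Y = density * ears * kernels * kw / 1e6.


Y = density * ears * kernels * kw
  = 75117 * 1.1 * 432 * 0.25 g/ha
  = 8923899.60 g/ha
  = 8923.90 kg/ha = 8.92 t/ha


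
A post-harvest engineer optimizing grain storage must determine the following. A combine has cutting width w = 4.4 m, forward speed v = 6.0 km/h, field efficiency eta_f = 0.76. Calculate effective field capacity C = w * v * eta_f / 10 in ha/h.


C = w * v * eta_f / 10
  = 4.4 * 6.0 * 0.76 / 10
  = 20.06 / 10
  = 2.01 ha/h


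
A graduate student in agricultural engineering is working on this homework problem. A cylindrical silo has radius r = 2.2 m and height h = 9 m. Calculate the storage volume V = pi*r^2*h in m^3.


V = pi * r^2 * h
  = pi * 2.2^2 * 9
  = pi * 4.84 * 9
  = 136.85 m^3


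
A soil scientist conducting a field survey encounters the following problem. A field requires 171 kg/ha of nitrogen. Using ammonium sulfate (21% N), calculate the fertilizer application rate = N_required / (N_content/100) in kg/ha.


Rate = N_required / (N_content / 100)
     = 171 / (21 / 100)
     = 171 / 0.21
     = 814.29 kg/ha


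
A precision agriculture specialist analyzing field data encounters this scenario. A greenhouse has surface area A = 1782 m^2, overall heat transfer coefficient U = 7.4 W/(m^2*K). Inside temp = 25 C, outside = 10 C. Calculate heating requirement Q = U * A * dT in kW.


dT = 25 - (10) = 15 K
Q = U * A * dT
  = 7.4 * 1782 * 15
  = 197802 W = 197.80 kW


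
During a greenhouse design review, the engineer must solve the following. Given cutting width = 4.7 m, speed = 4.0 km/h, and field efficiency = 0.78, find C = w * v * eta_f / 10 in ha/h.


C = w * v * eta_f / 10
  = 4.7 * 4.0 * 0.78 / 10
  = 14.66 / 10
  = 1.47 ha/h


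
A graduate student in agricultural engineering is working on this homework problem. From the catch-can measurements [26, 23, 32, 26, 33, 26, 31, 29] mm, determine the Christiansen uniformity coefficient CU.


xbar = 226 / 8 = 28.250
sum|xi - xbar| = 24
CU = 100 * (1 - 24 / (8 * 28.250))
   = 100 * (1 - 0.1062)
   = 89.38%


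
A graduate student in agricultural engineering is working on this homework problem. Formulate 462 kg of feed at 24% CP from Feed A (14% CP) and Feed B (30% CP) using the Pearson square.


parts_A = CP_b - target = 30 - 24 = 6
parts_B = target - CP_a = 24 - 14 = 10
total_parts = 6 + 10 = 16
Feed A = 462 * 6 / 16 = 173.25 kg
Feed B = 462 * 10 / 16 = 288.75 kg

173.25 kg


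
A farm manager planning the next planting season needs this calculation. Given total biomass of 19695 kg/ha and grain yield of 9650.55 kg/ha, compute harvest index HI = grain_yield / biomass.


HI = grain_yield / biomass
   = 9650.55 / 19695
   = 0.49


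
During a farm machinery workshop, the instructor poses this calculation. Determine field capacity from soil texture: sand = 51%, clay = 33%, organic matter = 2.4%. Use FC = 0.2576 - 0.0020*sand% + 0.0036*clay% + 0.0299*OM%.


FC = 0.2576 - 0.0020*51 + 0.0036*33 + 0.0299*2.4
   = 0.2576 - 0.1020 + 0.1188 + 0.0718
   = 0.3462


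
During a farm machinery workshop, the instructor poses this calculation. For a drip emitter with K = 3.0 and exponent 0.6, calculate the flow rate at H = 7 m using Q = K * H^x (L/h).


Q = K * H^x
  = 3.0 * 7^0.6
  = 3.0 * 3.2141
  = 9.64 L/h


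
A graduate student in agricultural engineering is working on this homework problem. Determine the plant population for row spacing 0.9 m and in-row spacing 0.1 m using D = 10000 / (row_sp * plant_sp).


D = 10000 / (row_sp * plant_sp)
  = 10000 / (0.9 * 0.1)
  = 10000 / 0.0900
  = 111111.11 plants/ha


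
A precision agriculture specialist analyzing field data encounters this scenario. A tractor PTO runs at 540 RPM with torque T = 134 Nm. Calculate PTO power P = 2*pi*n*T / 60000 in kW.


P = 2*pi*n*T / 60000
  = 2*pi * 540 * 134 / 60000
  = 454651.29 / 60000
  = 7.58 kW


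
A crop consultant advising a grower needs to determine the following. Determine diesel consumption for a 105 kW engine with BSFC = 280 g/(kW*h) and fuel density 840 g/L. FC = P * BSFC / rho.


FC = P * BSFC / rho_fuel
   = 105 * 280 / 840
   = 29400 / 840
   = 35 L/h


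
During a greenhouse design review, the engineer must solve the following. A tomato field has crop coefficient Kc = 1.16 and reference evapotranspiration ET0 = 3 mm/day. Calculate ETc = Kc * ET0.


ETc = Kc * ET0
    = 1.16 * 3
    = 3.48 mm/day


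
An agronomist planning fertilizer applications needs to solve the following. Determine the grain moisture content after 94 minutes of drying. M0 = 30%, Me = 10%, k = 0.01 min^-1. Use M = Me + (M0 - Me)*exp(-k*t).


M = Me + (M0 - Me) * e^(-k*t)
  = 10 + (30 - 10) * e^(-0.01*94)
  = 10 + 20 * e^(-0.940)
  = 10 + 20 * 0.39063
  = 10 + 7.8126
  = 17.81%
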